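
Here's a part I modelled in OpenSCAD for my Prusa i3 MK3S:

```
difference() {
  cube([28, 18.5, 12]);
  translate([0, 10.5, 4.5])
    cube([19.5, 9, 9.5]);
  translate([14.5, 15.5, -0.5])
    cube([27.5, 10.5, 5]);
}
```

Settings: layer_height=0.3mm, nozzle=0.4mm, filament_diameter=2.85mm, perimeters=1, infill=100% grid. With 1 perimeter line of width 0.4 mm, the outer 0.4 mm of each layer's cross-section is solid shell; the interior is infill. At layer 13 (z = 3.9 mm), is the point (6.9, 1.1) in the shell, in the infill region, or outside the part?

At z = 3.9 mm: the 28×18.5 cube contributes its full rectangle; the cube at (0, 10.5) does not reach this height (z outside [4.5, 14]); the cube at (14.5, 15.5) (footprint 27.5×10.5) is included at this height; Subtracting the remaining from the first: starting from the 28×18.5 cube, the 27.5×10.5 cube at (14.5, 15.5) partially overlaps it — only the 40.50 mm² overlap (of its 288.75 mm²) is removed, clipping the outline — 1 connected region. Overall, the cross-section is a single solid region. The nearest boundary edge runs (28.00, 0.00)→(0.00, 0.00); distance from the point to it = 1.10 mm. The point is inside the cross-section and 1.10 mm from the nearest boundary — more than the 0.4 mm shell width (1 × 0.4), so it's in the infill interior.

infill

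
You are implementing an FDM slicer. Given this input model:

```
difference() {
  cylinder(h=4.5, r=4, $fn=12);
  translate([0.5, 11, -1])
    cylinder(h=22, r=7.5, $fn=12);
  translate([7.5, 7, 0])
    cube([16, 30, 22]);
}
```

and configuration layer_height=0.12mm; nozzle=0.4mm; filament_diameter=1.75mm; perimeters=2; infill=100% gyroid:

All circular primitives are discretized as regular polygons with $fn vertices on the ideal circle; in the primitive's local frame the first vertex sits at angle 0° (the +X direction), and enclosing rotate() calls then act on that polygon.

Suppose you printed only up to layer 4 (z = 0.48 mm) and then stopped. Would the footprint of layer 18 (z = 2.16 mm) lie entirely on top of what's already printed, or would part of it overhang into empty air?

entirely on top

Compare the two slices. At z = 0.48: the r=4 cylinder contributes a regular 12-gon of circumradius 4 (area = (12/2)·4.000²·sin(360°/12) = 48.00 mm²); the r=7.5 cylinder at (0.5, 11) contributes a regular 12-gon of circumradius 7.5 (area = (12/2)·7.500²·sin(360°/12) = 168.75 mm²); the cube at (7.5, 7) (footprint 16×30) is included at this height (area 480.00 mm²); After the difference (first − rest): starting from the r=4 cylinder (48.00 mm²), the r=7.5 cylinder at (0.5, 11) partially overlaps it — only the 0.43 mm² overlap (of its 168.75 mm²) is removed, clipping the outline; the 16×30 cube at (7.5, 7) misses the remaining region (no effect) — area = 47.57 mm². At z = 2.16: the r=4 cylinder gives a regular 12-gon of circumradius 4 (constant along its height) (area = (12/2)·4.000²·sin(360°/12) = 48.00 mm²); the r=7.5 cylinder at (0.5, 11) contributes a regular 12-gon of circumradius 7.5 (area = (12/2)·7.500²·sin(360°/12) = 168.75 mm²); the 16×30 cube at (7.5, 7) contributes its full rectangle (area 480.00 mm²); Taking the first minus the rest: starting from the r=4 cylinder (48.00 mm²), the r=7.5 cylinder at (0.5, 11) partially overlaps it — only the 0.43 mm² overlap (of its 168.75 mm²) is removed, clipping the outline; the 16×30 cube at (7.5, 7) misses the remaining region (no effect) — area = 47.57 mm². Checking containment: the cross-section at z = 2.16 is a subset of the cross-section at z = 0.48.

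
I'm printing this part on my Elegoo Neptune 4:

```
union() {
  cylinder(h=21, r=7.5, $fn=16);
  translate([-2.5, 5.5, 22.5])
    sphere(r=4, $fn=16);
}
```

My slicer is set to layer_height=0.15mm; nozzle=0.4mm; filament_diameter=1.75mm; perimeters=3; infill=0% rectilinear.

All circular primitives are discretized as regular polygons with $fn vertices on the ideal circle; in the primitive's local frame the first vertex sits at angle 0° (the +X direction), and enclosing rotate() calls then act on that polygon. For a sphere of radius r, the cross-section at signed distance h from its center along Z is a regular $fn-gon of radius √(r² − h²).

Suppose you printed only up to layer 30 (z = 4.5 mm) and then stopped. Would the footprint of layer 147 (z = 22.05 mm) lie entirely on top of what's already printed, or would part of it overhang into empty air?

Compare the two slices. At z = 4.5: the r=7.5 cylinder gives a regular 16-gon of circumradius 7.5 (constant along its height) (area = (16/2)·7.500²·sin(360°/16) = 172.21 mm²); the sphere at (-2.5, 5.5) is absent (|z−center|=18.000 > r=4); Combining (union): only the r=7.5 cylinder is present, so the union is just that shape — area = 172.21 mm². At z = 22.05: the cylinder is absent (z outside [0, 21]); the r=4 sphere at (-2.5, 5.5) slices to a regular 16-gon of circumradius 3.975 (√(r²−h²) with h=0.45 from center) (area = (16/2)·3.975²·sin(360°/16) = 48.36 mm²); Merging all regions: only the r=4 sphere at (-2.5, 5.5) is present, so the union is just that shape — area = 48.36 mm². Checking containment: at z = 22.05 the cross-section extends beyond the z = 4.5 cross-section by about 16.31 mm².

part overhangs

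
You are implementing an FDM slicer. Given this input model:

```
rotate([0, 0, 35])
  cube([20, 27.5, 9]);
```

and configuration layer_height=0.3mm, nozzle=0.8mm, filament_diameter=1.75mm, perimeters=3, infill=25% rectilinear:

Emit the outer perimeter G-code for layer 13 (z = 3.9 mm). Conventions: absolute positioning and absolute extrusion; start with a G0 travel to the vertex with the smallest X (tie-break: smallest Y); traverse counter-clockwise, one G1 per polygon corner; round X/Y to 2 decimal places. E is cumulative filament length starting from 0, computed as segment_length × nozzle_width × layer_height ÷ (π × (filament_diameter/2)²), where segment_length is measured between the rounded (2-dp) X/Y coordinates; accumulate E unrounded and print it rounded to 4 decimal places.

At z = 3.9 mm: the cube (footprint 20×27.5) is included at this height; (rotated 35° about Z; rotation is an isometry so areas/perimeters/island counts are preserved). The outline is a single polygon with 4 vertices. Extrusion per mm of travel: 0.8 × 0.3 / (π × 0.875²) = 0.099780. Accumulating E over each segment gives final E = 9.4786.

G0 X-15.77 Y22.53 Z3.90
G1 X0.00 Y0.00 E2.7440
G1 X16.38 Y11.47 E4.7393
G1 X0.61 Y34.00 E7.4834
G1 X-15.77 Y22.53 E9.4786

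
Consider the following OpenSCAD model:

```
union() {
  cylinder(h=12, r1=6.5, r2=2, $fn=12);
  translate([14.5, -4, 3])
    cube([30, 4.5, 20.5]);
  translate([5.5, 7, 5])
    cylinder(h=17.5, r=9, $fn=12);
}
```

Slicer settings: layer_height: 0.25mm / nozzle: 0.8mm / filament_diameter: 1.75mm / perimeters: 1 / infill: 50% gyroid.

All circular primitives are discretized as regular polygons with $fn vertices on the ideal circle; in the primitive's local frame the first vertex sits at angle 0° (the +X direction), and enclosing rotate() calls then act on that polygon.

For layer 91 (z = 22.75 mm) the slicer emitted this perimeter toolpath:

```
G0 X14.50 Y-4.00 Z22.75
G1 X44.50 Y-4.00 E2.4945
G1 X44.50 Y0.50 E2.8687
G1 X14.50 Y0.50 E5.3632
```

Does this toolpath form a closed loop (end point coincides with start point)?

Start point (G0): (14.50, -4.00). End point (last G1): the path does not return to the start — open.

no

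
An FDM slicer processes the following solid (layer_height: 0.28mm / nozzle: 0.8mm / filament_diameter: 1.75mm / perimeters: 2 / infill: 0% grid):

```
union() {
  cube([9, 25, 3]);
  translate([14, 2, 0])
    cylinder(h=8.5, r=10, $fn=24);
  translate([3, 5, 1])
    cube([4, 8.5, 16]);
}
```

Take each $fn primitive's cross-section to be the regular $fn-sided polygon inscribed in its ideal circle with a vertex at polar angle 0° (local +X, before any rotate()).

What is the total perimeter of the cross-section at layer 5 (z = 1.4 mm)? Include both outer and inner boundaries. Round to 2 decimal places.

102.80 mm

At z = 1.4 mm: the cube is present — its section is the full 9×25 rectangle (perimeter 68.00 mm); the r=10 cylinder at (14, 2) gives a regular 24-gon of circumradius 10 (constant along its height) (perimeter = 2·24·10.000·sin(180°/24) = 62.65 mm); the 4×8.5 cube at (3, 5) contributes its full rectangle (perimeter 25.00 mm); Taking the union: the regions partially overlap (shared area 73.85 mm²), so the edge portions inside another operand are dropped and the merged outline is re-measured after clipping — boundary = 102.80 mm. Overall, the cross-section is a single solid region. Total boundary length (outer) = 102.80 mm.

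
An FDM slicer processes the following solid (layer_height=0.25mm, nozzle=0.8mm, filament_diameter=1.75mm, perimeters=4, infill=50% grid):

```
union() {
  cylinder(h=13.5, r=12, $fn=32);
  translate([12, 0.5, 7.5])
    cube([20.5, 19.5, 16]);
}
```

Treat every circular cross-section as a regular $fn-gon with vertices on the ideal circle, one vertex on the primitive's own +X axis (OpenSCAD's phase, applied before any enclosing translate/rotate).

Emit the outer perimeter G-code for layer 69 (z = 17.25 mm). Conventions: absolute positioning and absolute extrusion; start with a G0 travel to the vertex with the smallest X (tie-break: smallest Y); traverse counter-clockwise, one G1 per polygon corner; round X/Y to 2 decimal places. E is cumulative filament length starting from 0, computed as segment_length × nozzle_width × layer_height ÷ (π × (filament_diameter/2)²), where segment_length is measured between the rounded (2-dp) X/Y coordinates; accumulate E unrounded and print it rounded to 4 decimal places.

At z = 17.25 mm: the cylinder is absent (z outside [0, 13.5]); the cube at (12, 0.5) (footprint 20.5×19.5) is included at this height; Merging all regions: only the 20.5×19.5 cube at (12, 0.5) is present, so the union is just that shape — 1 connected region. The outline is a single polygon with 4 vertices. Extrusion per mm of travel: 0.8 × 0.25 / (π × 0.875²) = 0.083150. Accumulating E over each segment gives final E = 6.6520.

G0 X12.00 Y0.50 Z17.25
G1 X32.50 Y0.50 E1.7046
G1 X32.50 Y20.00 E3.3260
G1 X12.00 Y20.00 E5.0306
G1 X12.00 Y0.50 E6.6520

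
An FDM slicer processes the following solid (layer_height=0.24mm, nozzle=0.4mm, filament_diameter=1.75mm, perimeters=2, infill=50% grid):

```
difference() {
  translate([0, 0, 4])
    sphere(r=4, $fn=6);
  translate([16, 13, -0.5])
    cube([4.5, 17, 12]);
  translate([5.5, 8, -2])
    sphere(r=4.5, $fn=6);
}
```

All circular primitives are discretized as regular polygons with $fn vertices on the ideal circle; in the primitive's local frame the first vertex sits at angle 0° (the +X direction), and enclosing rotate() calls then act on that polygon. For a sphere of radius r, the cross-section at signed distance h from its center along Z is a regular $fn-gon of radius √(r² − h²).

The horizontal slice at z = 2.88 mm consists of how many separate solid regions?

At z = 2.88 mm: the sphere: section is a regular 6-gon, circumradius = √(r²−h²) = √(4²−1.12²) = 3.840; the 4.5×17 cube at (16, 13) contributes its full rectangle; the sphere at (5.5, 8) is not intersected at this z (|z−center|=4.880 > r=4.5); After the difference (first − rest): starting from the r=4 sphere, the 4.5×17 cube at (16, 13) misses the remaining region (no effect) — 1 connected region. The result has 1 disconnected region.

1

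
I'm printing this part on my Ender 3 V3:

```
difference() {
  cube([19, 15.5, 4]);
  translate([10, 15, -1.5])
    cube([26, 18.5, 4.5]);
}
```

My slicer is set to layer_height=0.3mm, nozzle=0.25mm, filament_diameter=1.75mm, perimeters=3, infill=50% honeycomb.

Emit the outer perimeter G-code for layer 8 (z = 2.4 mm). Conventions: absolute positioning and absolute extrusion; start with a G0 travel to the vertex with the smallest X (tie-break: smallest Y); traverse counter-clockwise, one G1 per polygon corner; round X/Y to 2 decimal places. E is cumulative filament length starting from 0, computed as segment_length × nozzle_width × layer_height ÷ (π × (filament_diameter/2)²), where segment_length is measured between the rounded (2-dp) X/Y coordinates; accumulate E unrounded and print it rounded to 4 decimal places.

At z = 2.4 mm: the cube (footprint 19×15.5) is included at this height; the 26×18.5 cube at (10, 15) contributes its full rectangle; Taking the first minus the rest: starting from the 19×15.5 cube, the 26×18.5 cube at (10, 15) partially overlaps it — only the 4.50 mm² overlap (of its 481.00 mm²) is removed, clipping the outline — 1 connected region. The outline is a single polygon with 6 vertices. Extrusion per mm of travel: 0.25 × 0.3 / (π × 0.875²) = 0.031181. Accumulating E over each segment gives final E = 2.1515.

G0 X0.00 Y0.00 Z2.40
G1 X19.00 Y0.00 E0.5924
G1 X19.00 Y15.00 E1.0602
G1 X10.00 Y15.00 E1.3408
G1 X10.00 Y15.50 E1.3564
G1 X0.00 Y15.50 E1.6682
G1 X0.00 Y0.00 E2.1515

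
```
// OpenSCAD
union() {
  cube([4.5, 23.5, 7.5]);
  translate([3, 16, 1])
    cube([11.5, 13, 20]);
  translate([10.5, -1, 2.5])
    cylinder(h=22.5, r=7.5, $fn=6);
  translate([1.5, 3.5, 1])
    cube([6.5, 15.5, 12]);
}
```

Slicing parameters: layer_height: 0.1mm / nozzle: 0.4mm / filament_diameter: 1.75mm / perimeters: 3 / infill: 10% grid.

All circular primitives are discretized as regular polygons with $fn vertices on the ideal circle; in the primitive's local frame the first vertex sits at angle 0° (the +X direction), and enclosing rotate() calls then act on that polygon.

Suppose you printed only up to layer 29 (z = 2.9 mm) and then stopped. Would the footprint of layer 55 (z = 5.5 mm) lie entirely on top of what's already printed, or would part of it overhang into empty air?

Compare the two slices. At z = 2.9: the cube is present — its section is the full 4.5×23.5 rectangle (area 105.75 mm²); the 11.5×13 cube at (3, 16) contributes its full rectangle (area 149.50 mm²); the cylinder at (10.5, -1): section is a regular 6-gon, circumradius r=7.5 (area = (6/2)·7.500²·sin(360°/6) = 146.14 mm²); the cube at (1.5, 3.5) (footprint 6.5×15.5) is included at this height (area 100.75 mm²); Combining (union): the regions partially overlap — summed areas 502.14 mm² minus the doubly-counted overlap 72.63 mm² gives 429.51 mm² — area = 429.51 mm². At z = 5.5: the 4.5×23.5 cube contributes its full rectangle (area 105.75 mm²); the cube at (3, 16) is present — its section is the full 11.5×13 rectangle (area 149.50 mm²); the r=7.5 cylinder at (10.5, -1) gives a regular 6-gon of circumradius 7.5 (constant along its height) (area = (6/2)·7.500²·sin(360°/6) = 146.14 mm²); the cube at (1.5, 3.5) is present — its section is the full 6.5×15.5 rectangle (area 100.75 mm²); Combining (union): the regions partially overlap — summed areas 502.14 mm² minus the doubly-counted overlap 72.63 mm² gives 429.51 mm² — area = 429.51 mm². Checking containment: the cross-section at z = 5.5 is a subset of the cross-section at z = 2.9.

entirely on top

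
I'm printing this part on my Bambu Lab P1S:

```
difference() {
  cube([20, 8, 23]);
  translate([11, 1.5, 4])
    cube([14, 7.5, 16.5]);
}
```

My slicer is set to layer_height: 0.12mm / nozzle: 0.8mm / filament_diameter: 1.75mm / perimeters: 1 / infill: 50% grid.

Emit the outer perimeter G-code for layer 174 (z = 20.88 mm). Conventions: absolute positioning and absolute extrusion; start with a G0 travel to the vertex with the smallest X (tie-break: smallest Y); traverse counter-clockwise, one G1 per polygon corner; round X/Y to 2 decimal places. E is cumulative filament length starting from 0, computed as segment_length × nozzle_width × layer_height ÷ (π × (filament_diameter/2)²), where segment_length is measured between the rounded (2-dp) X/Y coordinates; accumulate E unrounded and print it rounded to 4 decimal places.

G0 X0.00 Y0.00 Z20.88
G1 X20.00 Y0.00 E0.7982
G1 X20.00 Y8.00 E1.1175
G1 X0.00 Y8.00 E1.9158
G1 X0.00 Y0.00 E2.2351

At z = 20.88 mm: the cube (footprint 20×8) is included at this height; the cube at (11, 1.5) is not intersected at this z (z outside [4, 20.5]); After the difference (first − rest): none of the subtracted shapes is present at this height, so the 20×8 cube is unchanged — 1 connected region. The outline is a single polygon with 4 vertices. Extrusion per mm of travel: 0.8 × 0.12 / (π × 0.875²) = 0.039912. Accumulating E over each segment gives final E = 2.2351.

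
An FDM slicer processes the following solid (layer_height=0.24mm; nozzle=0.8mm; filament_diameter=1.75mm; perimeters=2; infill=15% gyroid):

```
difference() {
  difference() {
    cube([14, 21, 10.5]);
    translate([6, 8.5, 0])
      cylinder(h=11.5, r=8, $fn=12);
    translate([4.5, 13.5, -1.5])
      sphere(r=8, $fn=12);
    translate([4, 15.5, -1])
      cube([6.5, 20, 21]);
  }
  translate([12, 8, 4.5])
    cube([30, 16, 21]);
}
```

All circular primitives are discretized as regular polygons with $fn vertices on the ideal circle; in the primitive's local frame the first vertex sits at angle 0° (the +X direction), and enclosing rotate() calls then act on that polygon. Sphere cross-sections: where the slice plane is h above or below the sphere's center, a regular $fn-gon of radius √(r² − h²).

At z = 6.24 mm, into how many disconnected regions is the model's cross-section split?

At z = 6.24 mm: the cube is present — its section is the full 14×21 rectangle; the r=8 cylinder at (6, 8.5) contributes a regular 12-gon of circumradius 8; the r=8 sphere at (4.5, 13.5) contributes a regular 12-gon of circumradius √(8²−7.74²) = 2.023; the 6.5×20 cube at (4, 15.5) contributes its full rectangle; Subtracting the remaining from the first: starting from the 14×21 cube, the r=8 cylinder at (6, 8.5) partially overlaps it — only the 179.43 mm² overlap (of its 192.00 mm²) is removed, clipping the outline; the r=8 sphere at (4.5, 13.5) misses the remaining region (no effect); the 6.5×20 cube at (4, 15.5) partially overlaps it — only the 32.42 mm² overlap (of its 130.00 mm²) is removed, clipping the outline — 3 connected regions; the cube at (12, 8) (footprint 30×16) is included at this height; After the difference (first − rest): starting from the result so far, the 30×16 cube at (12, 8) partially overlaps it — only the 18.75 mm² overlap (of its 480.00 mm²) is removed, clipping the outline — 3 connected regions. The result has 3 disconnected regions.

3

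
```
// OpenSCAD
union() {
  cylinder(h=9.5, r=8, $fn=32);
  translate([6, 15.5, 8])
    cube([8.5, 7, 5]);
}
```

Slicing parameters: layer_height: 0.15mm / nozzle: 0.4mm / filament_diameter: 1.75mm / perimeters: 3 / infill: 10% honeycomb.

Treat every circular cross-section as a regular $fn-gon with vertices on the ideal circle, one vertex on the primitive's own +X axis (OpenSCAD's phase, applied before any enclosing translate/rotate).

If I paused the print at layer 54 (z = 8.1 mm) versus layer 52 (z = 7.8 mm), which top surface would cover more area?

layer 54 (z = 8.1 mm)

Layer 54 (z = 8.1): the cylinder: section is a regular 32-gon, circumradius r=8 (area = (32/2)·8.000²·sin(360°/32) = 199.77 mm²); the cube at (6, 15.5) is present — its section is the full 8.5×7 rectangle (area 59.50 mm²); Merging all regions: the 2 present regions are separate (no shared area or edge), so areas and boundary lengths simply add and each stays a separate island — area = 259.27 mm². So its area = 259.27 mm². Layer 52 (z = 7.8): the r=8 cylinder gives a regular 32-gon of circumradius 8 (constant along its height) (area = (32/2)·8.000²·sin(360°/32) = 199.77 mm²); the cube at (6, 15.5) is not intersected at this z (z outside [8, 13]); Merging all regions: only the r=8 cylinder is present, so the union is just that shape — area = 199.77 mm². So its area = 199.77 mm². Layer 54 is larger (259.27 vs 199.77 mm²).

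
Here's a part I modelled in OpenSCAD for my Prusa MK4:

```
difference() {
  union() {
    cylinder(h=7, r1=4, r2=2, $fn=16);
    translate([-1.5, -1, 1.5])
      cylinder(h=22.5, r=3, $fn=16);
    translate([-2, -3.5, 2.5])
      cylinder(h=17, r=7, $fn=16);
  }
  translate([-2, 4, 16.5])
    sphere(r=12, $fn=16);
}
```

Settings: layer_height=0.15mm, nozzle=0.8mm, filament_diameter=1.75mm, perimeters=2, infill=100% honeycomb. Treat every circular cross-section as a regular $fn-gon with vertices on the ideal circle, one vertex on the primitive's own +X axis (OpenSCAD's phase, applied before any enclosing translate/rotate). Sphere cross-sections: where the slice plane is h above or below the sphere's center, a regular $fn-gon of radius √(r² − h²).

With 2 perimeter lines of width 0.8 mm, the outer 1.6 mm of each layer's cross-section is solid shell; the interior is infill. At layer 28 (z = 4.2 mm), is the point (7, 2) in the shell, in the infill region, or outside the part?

At z = 4.2 mm: the cone: at t=0.600 of its height the radius interpolates to r₁+(r₂−r₁)t = 2.800, giving a regular 16-gon of that circumradius; the r=3 cylinder at (-1.5, -1) gives a regular 16-gon of circumradius 3 (constant along its height); the r=7 cylinder at (-2, -3.5) contributes a regular 16-gon of circumradius 7; Merging all regions: the regions partially overlap (shared area 51.56 mm²), so overlapping operands fuse into one piece — 1 connected region; the sphere at (-2, 4) does not reach this height (|z−center|=12.300 > r=12); Taking the first minus the rest: none of the subtracted shapes is present at this height, so the result so far is unchanged — 1 connected region. Overall, the cross-section is a single solid region. The nearest boundary edge runs (2.95, 1.45)→(4.47, -0.82); distance from the point to it = 3.67 mm. The point is not inside any of the regions above, so it lies outside the cross-section (3.67 mm from the nearest boundary).

outside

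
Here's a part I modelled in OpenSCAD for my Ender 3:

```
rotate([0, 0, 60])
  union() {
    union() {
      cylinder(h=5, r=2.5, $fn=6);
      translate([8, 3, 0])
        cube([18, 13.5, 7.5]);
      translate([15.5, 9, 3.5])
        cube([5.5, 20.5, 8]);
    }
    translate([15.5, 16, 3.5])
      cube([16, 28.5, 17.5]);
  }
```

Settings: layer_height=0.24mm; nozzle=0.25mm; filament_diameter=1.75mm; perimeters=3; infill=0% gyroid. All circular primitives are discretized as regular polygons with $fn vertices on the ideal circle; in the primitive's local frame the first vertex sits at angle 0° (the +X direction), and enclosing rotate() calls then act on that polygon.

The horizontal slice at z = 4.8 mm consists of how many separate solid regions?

At z = 4.8 mm: the cylinder: section is a regular 6-gon, circumradius r=2.5; the cube at (8, 3) is present — its section is the full 18×13.5 rectangle; the 5.5×20.5 cube at (15.5, 9) contributes its full rectangle; Combining (union): the regions partially overlap (shared area 41.25 mm²), so overlapping operands fuse into one piece — 2 connected regions; the 16×28.5 cube at (15.5, 16) contributes its full rectangle; Merging all regions: the regions partially overlap (shared area 76.75 mm²), so overlapping operands fuse into one piece — 2 connected regions; (whole slice rotated 60° about Z — lengths, areas and connectivity unchanged). The result has 2 disconnected regions.

2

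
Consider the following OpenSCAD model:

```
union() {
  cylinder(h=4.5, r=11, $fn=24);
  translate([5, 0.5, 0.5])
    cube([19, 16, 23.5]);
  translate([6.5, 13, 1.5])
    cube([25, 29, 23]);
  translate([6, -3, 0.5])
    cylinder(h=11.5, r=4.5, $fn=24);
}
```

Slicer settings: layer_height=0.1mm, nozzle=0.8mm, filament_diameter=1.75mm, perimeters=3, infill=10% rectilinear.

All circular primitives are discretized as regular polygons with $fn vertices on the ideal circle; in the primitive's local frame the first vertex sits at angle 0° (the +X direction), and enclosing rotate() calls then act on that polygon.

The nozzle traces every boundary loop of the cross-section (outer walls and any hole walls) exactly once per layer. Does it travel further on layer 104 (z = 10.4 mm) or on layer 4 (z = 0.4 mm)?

layer 104 (z = 10.4 mm)

Layer 104 (z = 10.4): the cylinder is absent (z outside [0, 4.5]); the 19×16 cube at (5, 0.5) contributes its full rectangle (perimeter 70.00 mm); the cube at (6.5, 13) (footprint 25×29) is included at this height (perimeter 108.00 mm); the r=4.5 cylinder at (6, -3) gives a regular 24-gon of circumradius 4.5 (constant along its height) (perimeter = 2·24·4.500·sin(180°/24) = 28.19 mm); Combining (union): the regions partially overlap (shared area 64.04 mm²), so the edge portions inside another operand are dropped and the merged outline is re-measured after clipping — boundary = 155.55 mm. So its perimeter = 155.55 mm. Layer 4 (z = 0.4): the r=11 cylinder contributes a regular 24-gon of circumradius 11 (perimeter = 2·24·11.000·sin(180°/24) = 68.92 mm); the cube at (5, 0.5) is not intersected at this z (z outside [0.5, 24]); the cube at (6.5, 13) does not reach this height (z outside [1.5, 24.5]); the cylinder at (6, -3) does not reach this height (z outside [0.5, 12]); Merging all regions: only the r=11 cylinder is present, so the union is just that shape — boundary = 68.92 mm. So its perimeter = 68.92 mm. Layer 104 is larger (155.55 vs 68.92 mm).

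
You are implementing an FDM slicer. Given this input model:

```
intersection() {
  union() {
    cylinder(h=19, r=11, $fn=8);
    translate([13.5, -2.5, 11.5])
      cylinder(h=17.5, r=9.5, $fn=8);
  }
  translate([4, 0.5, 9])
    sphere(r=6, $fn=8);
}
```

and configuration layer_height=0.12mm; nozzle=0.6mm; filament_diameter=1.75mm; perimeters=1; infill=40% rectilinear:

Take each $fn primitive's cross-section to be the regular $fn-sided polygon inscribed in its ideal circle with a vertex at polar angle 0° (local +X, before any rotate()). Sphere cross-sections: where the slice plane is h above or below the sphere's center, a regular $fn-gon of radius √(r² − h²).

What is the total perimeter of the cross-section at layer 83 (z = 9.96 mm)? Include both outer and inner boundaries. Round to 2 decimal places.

36.26 mm

At z = 9.96 mm: the r=11 cylinder gives a regular 8-gon of circumradius 11 (constant along its height) (perimeter = 2·8·11.000·sin(180°/8) = 67.35 mm); the cylinder at (13.5, -2.5) is not intersected at this z (z outside [11.5, 29]); Combining (union): only the r=11 cylinder is present, so the union is just that shape — boundary = 67.35 mm; the sphere at (4, 0.5): section is a regular 8-gon, circumradius = √(r²−h²) = √(6²−0.96²) = 5.923 (perimeter = 2·8·5.923·sin(180°/8) = 36.26 mm); Keeping only the common overlap: the r=6 sphere at (4, 0.5) lies inside the result so far, so the common part is the r=6 sphere at (4, 0.5) itself — boundary = 36.26 mm. Overall, the cross-section is a single solid region. Total boundary length (outer) = 36.26 mm.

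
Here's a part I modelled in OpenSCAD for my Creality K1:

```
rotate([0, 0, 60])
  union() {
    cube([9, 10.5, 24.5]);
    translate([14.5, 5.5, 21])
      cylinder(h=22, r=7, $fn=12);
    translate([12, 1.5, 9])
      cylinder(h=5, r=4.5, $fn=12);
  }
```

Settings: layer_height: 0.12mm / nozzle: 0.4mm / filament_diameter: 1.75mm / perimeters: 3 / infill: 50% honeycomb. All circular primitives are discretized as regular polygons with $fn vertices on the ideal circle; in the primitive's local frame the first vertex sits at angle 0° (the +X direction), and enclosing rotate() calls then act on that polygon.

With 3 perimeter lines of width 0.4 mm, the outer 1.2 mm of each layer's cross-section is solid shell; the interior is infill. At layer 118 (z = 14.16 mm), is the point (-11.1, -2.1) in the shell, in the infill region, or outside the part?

outside

At z = 14.16 mm: the cube (footprint 9×10.5) is included at this height; the cylinder at (14.5, 5.5) does not reach this height (z outside [21, 43]); the cylinder at (12, 1.5) is not intersected at this z (z outside [9, 14]); Combining (union): only the 9×10.5 cube is present, so the union is just that shape — 1 connected region; (rotated 60° about Z; rotation is an isometry so areas/perimeters/island counts are preserved). Overall, the cross-section is a single solid region. Undo the 60° rotation: the query point maps to (-7.369, 8.563) in the un-rotated model frame. The nearest boundary edge runs (0.00, 10.50)→(0.00, 0.00); distance from the point to it = 7.37 mm. The point is not inside any of the regions above, so it lies outside the cross-section (7.37 mm from the nearest boundary).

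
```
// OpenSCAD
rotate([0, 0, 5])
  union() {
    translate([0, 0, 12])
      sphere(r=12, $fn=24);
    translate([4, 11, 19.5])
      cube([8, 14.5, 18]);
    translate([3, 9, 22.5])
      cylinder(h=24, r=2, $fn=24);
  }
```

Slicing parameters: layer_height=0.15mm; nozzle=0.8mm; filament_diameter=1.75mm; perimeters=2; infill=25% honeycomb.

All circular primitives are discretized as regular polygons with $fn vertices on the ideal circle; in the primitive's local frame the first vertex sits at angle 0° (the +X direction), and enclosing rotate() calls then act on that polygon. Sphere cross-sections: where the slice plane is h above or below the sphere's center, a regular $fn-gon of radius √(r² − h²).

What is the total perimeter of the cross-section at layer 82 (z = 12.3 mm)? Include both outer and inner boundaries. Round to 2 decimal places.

75.16 mm

At z = 12.3 mm: the sphere: section is a regular 24-gon, circumradius = √(r²−h²) = √(12²−0.3²) = 11.996 (perimeter = 2·24·11.996·sin(180°/24) = 75.16 mm); the cube at (4, 11) does not reach this height (z outside [19.5, 37.5]); the cylinder at (3, 9) does not reach this height (z outside [22.5, 46.5]); Combining (union): only the r=12 sphere is present, so the union is just that shape — boundary = 75.16 mm; (whole slice rotated 5° about Z — lengths, areas and connectivity unchanged). Overall, the cross-section is a single solid region. Total boundary length (outer) = 75.16 mm.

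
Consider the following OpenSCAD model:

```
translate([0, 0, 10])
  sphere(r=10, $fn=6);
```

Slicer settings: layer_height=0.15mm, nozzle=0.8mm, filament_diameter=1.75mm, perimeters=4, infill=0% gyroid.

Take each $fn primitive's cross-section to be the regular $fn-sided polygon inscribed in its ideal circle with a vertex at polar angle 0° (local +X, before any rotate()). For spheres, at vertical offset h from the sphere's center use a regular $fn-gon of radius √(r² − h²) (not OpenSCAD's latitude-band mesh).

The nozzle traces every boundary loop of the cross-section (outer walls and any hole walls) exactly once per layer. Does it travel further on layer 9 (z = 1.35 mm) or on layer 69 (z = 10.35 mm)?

Layer 9 (z = 1.35): the sphere: section is a regular 6-gon, circumradius = √(r²−h²) = √(10²−8.65²) = 5.018 (perimeter = 2·6·5.018·sin(180°/6) = 30.11 mm). So its perimeter = 30.11 mm. Layer 69 (z = 10.35): the r=10 sphere slices to a regular 6-gon of circumradius 9.994 (√(r²−h²) with h=0.35 from center) (perimeter = 2·6·9.994·sin(180°/6) = 59.96 mm). So its perimeter = 59.96 mm. Layer 69 is larger (59.96 vs 30.11 mm).

layer 69 (z = 10.35 mm)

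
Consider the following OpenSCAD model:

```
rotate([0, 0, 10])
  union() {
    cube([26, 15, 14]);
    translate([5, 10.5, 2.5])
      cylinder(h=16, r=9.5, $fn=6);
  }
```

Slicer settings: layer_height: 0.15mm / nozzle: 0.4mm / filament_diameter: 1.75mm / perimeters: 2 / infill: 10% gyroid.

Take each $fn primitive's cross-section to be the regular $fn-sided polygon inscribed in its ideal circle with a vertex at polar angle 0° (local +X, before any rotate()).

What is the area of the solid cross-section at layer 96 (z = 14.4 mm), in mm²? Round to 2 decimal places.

At z = 14.4 mm: the cube is absent (z outside [0, 14]); the r=9.5 cylinder at (5, 10.5) gives a regular 6-gon of circumradius 9.5 (constant along its height) (area = (6/2)·9.500²·sin(360°/6) = 234.48 mm²); Merging all regions: only the r=9.5 cylinder at (5, 10.5) is present, so the union is just that shape — area = 234.48 mm²; (whole slice rotated 10° about Z — lengths, areas and connectivity unchanged). Overall, the cross-section is a single solid region. Net area = 234.48 mm².

234.48 mm²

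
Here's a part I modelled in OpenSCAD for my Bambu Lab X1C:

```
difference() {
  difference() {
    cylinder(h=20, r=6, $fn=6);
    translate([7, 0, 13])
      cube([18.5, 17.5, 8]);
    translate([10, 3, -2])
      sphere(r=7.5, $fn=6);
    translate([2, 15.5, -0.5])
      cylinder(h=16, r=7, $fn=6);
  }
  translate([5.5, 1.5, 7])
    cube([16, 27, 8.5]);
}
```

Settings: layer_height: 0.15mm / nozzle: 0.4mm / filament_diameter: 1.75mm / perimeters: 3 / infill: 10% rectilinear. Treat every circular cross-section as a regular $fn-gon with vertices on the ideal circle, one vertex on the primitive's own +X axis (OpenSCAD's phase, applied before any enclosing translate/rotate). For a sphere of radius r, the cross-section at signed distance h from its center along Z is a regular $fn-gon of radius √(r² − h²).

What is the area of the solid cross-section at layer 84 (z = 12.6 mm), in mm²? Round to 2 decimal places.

93.53 mm²

At z = 12.6 mm: the r=6 cylinder contributes a regular 6-gon of circumradius 6 (area = (6/2)·6.000²·sin(360°/6) = 93.53 mm²); the cube at (7, 0) is absent (z outside [13, 21]); the sphere at (10, 3) is not intersected at this z (|z−center|=14.600 > r=7.5); the r=7 cylinder at (2, 15.5) contributes a regular 6-gon of circumradius 7 (area = (6/2)·7.000²·sin(360°/6) = 127.31 mm²); After the difference (first − rest): starting from the r=6 cylinder (93.53 mm²), the r=7 cylinder at (2, 15.5) misses the remaining region (no effect) — area = 93.53 mm²; the cube at (5.5, 1.5) is present — its section is the full 16×27 rectangle (area 432.00 mm²); Taking the first minus the rest: starting from that combined region (93.53 mm²), the 16×27 cube at (5.5, 1.5) misses the remaining region (no effect) — area = 93.53 mm². Overall, the cross-section is a single solid region. Net area = 93.53 mm².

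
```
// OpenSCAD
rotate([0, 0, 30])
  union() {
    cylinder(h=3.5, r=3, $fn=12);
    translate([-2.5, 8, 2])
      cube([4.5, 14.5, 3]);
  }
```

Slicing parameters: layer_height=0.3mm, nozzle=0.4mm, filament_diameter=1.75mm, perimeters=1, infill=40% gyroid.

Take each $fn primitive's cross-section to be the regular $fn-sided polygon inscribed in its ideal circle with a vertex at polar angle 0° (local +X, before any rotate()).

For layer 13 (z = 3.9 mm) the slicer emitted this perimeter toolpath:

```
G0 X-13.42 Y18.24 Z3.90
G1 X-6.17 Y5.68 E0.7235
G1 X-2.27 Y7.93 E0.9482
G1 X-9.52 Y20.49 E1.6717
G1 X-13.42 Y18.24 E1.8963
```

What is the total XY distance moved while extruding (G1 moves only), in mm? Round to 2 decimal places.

Sum the Euclidean lengths of each G1 segment: total = 38.01 mm.

38.01 mm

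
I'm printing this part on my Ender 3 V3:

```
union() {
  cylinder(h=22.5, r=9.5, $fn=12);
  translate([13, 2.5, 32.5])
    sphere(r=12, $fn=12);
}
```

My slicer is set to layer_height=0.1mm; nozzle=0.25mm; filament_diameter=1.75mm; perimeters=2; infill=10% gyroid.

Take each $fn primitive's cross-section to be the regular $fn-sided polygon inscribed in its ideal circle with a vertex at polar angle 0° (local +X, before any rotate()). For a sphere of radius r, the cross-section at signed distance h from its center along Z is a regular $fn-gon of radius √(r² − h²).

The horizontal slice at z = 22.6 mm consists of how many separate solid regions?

1

At z = 22.6 mm: the cylinder is absent (z outside [0, 22.5]); the sphere at (13, 2.5): section is a regular 12-gon, circumradius = √(r²−h²) = √(12²−9.9²) = 6.782; Merging all regions: only the r=12 sphere at (13, 2.5) is present, so the union is just that shape — 1 connected region. The result has 1 disconnected region.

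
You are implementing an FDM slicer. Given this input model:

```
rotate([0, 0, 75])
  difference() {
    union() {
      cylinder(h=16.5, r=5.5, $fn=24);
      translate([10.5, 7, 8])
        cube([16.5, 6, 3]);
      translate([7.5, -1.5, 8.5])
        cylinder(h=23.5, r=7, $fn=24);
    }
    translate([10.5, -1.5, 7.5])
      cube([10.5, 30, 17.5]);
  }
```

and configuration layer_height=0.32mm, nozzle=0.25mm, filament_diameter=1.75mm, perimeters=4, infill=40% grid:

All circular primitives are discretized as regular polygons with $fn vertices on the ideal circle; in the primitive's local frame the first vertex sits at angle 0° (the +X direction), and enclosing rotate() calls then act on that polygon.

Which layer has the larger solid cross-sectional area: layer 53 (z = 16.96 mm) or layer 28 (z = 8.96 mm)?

Layer 53 (z = 16.96): the cylinder is absent (z outside [0, 16.5]); the cube at (10.5, 7) is absent (z outside [8, 11]); the r=7 cylinder at (7.5, -1.5) gives a regular 24-gon of circumradius 7 (constant along its height) (area = (24/2)·7.000²·sin(360°/24) = 152.19 mm²); Combining (union): only the r=7 cylinder at (7.5, -1.5) is present, so the union is just that shape — area = 152.19 mm²; the cube at (10.5, -1.5) (footprint 10.5×30) is included at this height (area 315.00 mm²); After the difference (first − rest): starting from that combined region (152.19 mm²), the 10.5×30 cube at (10.5, -1.5) partially overlaps it — only the 17.84 mm² overlap (of its 315.00 mm²) is removed, clipping the outline — area = 134.35 mm²; (whole slice rotated 75° about Z — lengths, areas and connectivity unchanged). So its area = 134.35 mm². Layer 28 (z = 8.96): the r=5.5 cylinder gives a regular 24-gon of circumradius 5.5 (constant along its height) (area = (24/2)·5.500²·sin(360°/24) = 93.95 mm²); the 16.5×6 cube at (10.5, 7) contributes its full rectangle (area 99.00 mm²); the r=7 cylinder at (7.5, -1.5) gives a regular 24-gon of circumradius 7 (constant along its height) (area = (24/2)·7.000²·sin(360°/24) = 152.19 mm²); Combining (union): the regions partially overlap — summed areas 345.14 mm² minus the doubly-counted overlap 32.24 mm² gives 312.90 mm² — area = 312.90 mm²; the cube at (10.5, -1.5) is present — its section is the full 10.5×30 rectangle (area 315.00 mm²); After the difference (first − rest): starting from the result so far (312.90 mm²), the 10.5×30 cube at (10.5, -1.5) partially overlaps it — only the 80.84 mm² overlap (of its 315.00 mm²) is removed, clipping the outline — area = 232.06 mm²; (rotated 75° about Z; rotation is an isometry so areas/perimeters/island counts are preserved). So its area = 232.06 mm². Layer 28 is larger (232.06 vs 134.35 mm²).

layer 28 (z = 8.96 mm)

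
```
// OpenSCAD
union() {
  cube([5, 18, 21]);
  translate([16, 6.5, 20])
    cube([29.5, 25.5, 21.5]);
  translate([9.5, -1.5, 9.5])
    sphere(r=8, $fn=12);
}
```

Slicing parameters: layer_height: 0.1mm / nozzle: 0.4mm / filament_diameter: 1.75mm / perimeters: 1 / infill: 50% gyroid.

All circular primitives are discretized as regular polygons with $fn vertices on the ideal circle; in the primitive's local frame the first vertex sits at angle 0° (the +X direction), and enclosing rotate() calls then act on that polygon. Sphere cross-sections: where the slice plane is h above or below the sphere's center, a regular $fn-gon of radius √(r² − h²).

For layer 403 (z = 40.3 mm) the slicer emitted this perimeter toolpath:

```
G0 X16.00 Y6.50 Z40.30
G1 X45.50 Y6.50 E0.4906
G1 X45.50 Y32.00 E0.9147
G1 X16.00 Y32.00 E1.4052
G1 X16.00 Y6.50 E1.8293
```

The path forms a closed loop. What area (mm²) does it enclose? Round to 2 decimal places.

752.25 mm²

Apply the shoelace formula to the sequence of (X, Y) vertices; enclosed area = 752.25 mm².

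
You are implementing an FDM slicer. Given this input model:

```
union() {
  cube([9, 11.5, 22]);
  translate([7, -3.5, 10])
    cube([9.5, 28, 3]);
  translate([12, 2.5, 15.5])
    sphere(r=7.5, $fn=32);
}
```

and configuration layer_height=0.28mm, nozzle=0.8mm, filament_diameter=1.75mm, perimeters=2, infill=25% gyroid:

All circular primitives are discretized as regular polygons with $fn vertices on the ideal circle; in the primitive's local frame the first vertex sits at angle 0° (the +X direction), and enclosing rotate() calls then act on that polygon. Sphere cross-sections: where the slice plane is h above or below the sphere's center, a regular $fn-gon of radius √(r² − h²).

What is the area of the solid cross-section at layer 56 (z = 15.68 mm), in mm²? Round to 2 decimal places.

246.09 mm²

At z = 15.68 mm: the cube is present — its section is the full 9×11.5 rectangle (area 103.50 mm²); the cube at (7, -3.5) is not intersected at this z (z outside [10, 13]); the r=7.5 sphere at (12, 2.5) contributes a regular 32-gon of circumradius √(7.5²−0.18²) = 7.498 (area = (32/2)·7.498²·sin(360°/32) = 175.48 mm²); Taking the union: the regions partially overlap — summed areas 278.98 mm² minus the doubly-counted overlap 32.89 mm² gives 246.09 mm² — area = 246.09 mm². Overall, the cross-section is a single solid region. Net area = 246.09 mm².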